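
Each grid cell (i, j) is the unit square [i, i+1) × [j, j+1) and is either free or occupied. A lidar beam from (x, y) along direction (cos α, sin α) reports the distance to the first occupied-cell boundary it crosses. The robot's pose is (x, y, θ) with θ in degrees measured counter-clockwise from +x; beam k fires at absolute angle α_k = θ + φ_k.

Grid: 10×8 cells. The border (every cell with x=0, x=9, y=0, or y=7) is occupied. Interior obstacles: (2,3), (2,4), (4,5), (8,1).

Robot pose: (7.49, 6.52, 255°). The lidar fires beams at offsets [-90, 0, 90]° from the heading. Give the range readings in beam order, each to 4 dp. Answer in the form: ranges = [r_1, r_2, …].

beam 1: φ=-90°, α=165°
  d=(-0.9659,0.2588)  start (7,6)  tX=0.5073 tY=1.8546  stride 1/|dx|=1.0353 1/|dy|=3.8637
    cross x-line → (6,6), t=0.5073
    cross x-line → (5,6), t=1.5426
    cross y-line → (5,7), t=1.8546 (wall)
  → r_1 = 1.8546
beam 2: φ=0°, α=255°
  d=(-0.2588,-0.9659)  start (7,6)  tX=1.8932 tY=0.5383  stride 1/|dx|=3.8637 1/|dy|=1.0353
    cross y-line → (7,5), t=0.5383
    cross y-line → (7,4), t=1.5736
    cross x-line → (6,4), t=1.8932
    cross y-line → (6,3), t=2.6089
    cross y-line → (6,2), t=3.6442
    cross y-line → (6,1), t=4.6794
    cross y-line → (6,0), t=5.7147 (wall)
  → r_2 = 5.7147
beam 3: φ=90°, α=345°
  d=(0.9659,-0.2588)  start (7,6)  tX=0.5280 tY=2.0091  stride 1/|dx|=1.0353 1/|dy|=3.8637
    cross x-line → (8,6), t=0.5280
    cross x-line → (9,6), t=1.5633 (wall)
  → r_3 = 1.5633

ranges = [1.8546, 5.7147, 1.5633]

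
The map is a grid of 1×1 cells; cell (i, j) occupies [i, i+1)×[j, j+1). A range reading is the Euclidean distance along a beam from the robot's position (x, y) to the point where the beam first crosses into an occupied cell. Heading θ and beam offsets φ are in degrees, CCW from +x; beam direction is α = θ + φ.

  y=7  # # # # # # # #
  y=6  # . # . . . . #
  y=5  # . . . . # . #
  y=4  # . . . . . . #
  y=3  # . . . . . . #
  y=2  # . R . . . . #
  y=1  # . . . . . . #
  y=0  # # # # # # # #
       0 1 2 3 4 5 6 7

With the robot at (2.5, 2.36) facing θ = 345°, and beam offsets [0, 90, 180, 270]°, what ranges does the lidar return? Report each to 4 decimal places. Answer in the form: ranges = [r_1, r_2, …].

beam 1: φ=0°, α=345°
  d=(0.9659,-0.2588)  start (2,2)  tX=0.5176 tY=1.3909  stride 1/|dx|=1.0353 1/|dy|=3.8637
    cross x-line → (3,2), t=0.5176
    cross y-line → (3,1), t=1.3909
    cross x-line → (4,1), t=1.5529
    cross x-line → (5,1), t=2.5882
    cross x-line → (6,1), t=3.6235
    cross x-line → (7,1), t=4.6587 (wall)
  → r_1 = 4.6587
beam 2: φ=90°, α=75°
  d=(0.2588,0.9659)  start (2,2)  tX=1.9319 tY=0.6626  stride 1/|dx|=3.8637 1/|dy|=1.0353
    cross y-line → (2,3), t=0.6626
    cross y-line → (2,4), t=1.6979
    cross x-line → (3,4), t=1.9319
    cross y-line → (3,5), t=2.7331
    cross y-line → (3,6), t=3.7684
    cross y-line → (3,7), t=4.8037 (wall)
  → r_2 = 4.8037
beam 3: φ=180°, α=165°
  d=(-0.9659,0.2588)  start (2,2)  tX=0.5176 tY=2.4728  stride 1/|dx|=1.0353 1/|dy|=3.8637
    cross x-line → (1,2), t=0.5176
    cross x-line → (0,2), t=1.5529 (wall)
  → r_3 = 1.5529
beam 4: φ=270°, α=255°
  d=(-0.2588,-0.9659)  start (2,2)  tX=1.9319 tY=0.3727  stride 1/|dx|=3.8637 1/|dy|=1.0353
    cross y-line → (2,1), t=0.3727
    cross y-line → (2,0), t=1.4080 (wall)
  → r_4 = 1.4080

ranges = [4.6587, 4.8037, 1.5529, 1.4080]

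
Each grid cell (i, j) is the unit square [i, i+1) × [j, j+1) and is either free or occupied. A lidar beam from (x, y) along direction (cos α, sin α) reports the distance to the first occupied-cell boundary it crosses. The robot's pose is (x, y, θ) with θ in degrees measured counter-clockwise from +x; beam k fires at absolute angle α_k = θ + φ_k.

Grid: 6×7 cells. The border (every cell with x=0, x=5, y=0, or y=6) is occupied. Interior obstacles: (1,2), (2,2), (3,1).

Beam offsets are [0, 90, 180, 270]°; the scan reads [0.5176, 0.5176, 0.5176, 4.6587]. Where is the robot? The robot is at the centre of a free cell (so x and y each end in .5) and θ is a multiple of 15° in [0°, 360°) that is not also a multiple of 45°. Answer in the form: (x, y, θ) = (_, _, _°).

(x, y, θ) = (4.5, 1.5, 195°)

The pose lattice has 17·16 = 272 candidates. Test each by forward raycasting.
  (1.5, 1.5, 120°): beam 1 = 0.5774 ≠ 0.5176 ✗
  (2.5, 3.5, 195°): beam 1 = 1.5529 ≠ 0.5176 ✗
  (2.5, 5.5, 150°): beam 1 = 1.0000 ≠ 0.5176 ✗
  …
  (4.5, 1.5, 195°): r_1=0.5176, r_2=0.5176, r_3=0.5176, r_4=4.6587 — all match ✓
No second candidate reproduces the full scan.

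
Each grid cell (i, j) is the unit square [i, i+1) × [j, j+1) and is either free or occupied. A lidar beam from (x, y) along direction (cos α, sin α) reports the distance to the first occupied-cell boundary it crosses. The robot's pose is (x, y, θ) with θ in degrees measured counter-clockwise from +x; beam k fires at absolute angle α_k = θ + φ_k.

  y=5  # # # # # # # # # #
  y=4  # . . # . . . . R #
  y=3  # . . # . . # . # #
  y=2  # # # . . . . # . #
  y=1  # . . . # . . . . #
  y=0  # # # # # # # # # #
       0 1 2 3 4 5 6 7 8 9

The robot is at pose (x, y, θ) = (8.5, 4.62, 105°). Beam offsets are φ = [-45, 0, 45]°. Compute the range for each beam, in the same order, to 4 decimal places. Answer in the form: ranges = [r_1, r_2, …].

ranges = [0.4388, 0.3934, 0.7600]

beam 1: φ=-45°, α=60°
  dir = (cos 60°, sin 60°) = (0.5000, 0.8660); from cell (8,4)
  next x-line at t=1.0000, next y-line at t=0.4388; Δt_x=2.0000, Δt_y=1.1547
    y: enter (8,5) at t=0.4388 ← occupied
  → r_1 = 0.4388
beam 2: φ=0°, α=105°
  dir = (cos 105°, sin 105°) = (-0.2588, 0.9659); from cell (8,4)
  next x-line at t=1.9319, next y-line at t=0.3934; Δt_x=3.8637, Δt_y=1.0353
    y: enter (8,5) at t=0.3934 ← occupied
  → r_2 = 0.3934
beam 3: φ=45°, α=150°
  dir = (cos 150°, sin 150°) = (-0.8660, 0.5000); from cell (8,4)
  next x-line at t=0.5774, next y-line at t=0.7600; Δt_x=1.1547, Δt_y=2.0000
    x: enter (7,4) at t=0.5774
    y: enter (7,5) at t=0.7600 ← occupied
  → r_3 = 0.7600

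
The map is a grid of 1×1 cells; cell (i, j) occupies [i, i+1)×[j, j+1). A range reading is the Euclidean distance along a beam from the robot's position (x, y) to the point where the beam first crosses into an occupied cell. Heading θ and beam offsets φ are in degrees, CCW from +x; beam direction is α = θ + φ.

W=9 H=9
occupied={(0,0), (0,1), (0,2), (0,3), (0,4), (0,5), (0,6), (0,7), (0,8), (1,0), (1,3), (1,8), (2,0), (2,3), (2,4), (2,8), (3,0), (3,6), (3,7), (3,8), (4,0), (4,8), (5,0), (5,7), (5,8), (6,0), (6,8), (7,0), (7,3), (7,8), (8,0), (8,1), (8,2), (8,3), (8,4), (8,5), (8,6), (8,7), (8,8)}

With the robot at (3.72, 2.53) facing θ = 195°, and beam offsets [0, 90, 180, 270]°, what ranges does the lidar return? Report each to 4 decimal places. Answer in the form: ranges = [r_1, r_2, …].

ranges = [2.8160, 1.5840, 3.3957, 5.6630]

beam 1: φ=0°, α=195°
  direction (-0.9659, -0.2588); cell (3,2); t to first gridline: x 0.7454, y 2.0478 (then +1.0353 / +3.8637)
    (2,2) via x @ 0.7454
    (1,2) via x @ 1.7807
    (1,1) via y @ 2.0478
    (0,1) via x @ 2.8160  # hit
  → r_1 = 2.8160
beam 2: φ=90°, α=285°
  direction (0.2588, -0.9659); cell (3,2); t to first gridline: x 1.0818, y 0.5487 (then +3.8637 / +1.0353)
    (3,1) via y @ 0.5487
    (4,1) via x @ 1.0818
    (4,0) via y @ 1.5840  # hit
  → r_2 = 1.5840
beam 3: φ=180°, α=15°
  direction (0.9659, 0.2588); cell (3,2); t to first gridline: x 0.2899, y 1.8159 (then +1.0353 / +3.8637)
    (4,2) via x @ 0.2899
    (5,2) via x @ 1.3252
    (5,3) via y @ 1.8159
    (6,3) via x @ 2.3604
    (7,3) via x @ 3.3957  # hit
  → r_3 = 3.3957
beam 4: φ=270°, α=105°
  direction (-0.2588, 0.9659); cell (3,2); t to first gridline: x 2.7819, y 0.4866 (then +3.8637 / +1.0353)
    (3,3) via y @ 0.4866
    (3,4) via y @ 1.5219
    (3,5) via y @ 2.5571
    (2,5) via x @ 2.7819
    (2,6) via y @ 3.5924
    (2,7) via y @ 4.6277
    (2,8) via y @ 5.6630  # hit
  → r_4 = 5.6630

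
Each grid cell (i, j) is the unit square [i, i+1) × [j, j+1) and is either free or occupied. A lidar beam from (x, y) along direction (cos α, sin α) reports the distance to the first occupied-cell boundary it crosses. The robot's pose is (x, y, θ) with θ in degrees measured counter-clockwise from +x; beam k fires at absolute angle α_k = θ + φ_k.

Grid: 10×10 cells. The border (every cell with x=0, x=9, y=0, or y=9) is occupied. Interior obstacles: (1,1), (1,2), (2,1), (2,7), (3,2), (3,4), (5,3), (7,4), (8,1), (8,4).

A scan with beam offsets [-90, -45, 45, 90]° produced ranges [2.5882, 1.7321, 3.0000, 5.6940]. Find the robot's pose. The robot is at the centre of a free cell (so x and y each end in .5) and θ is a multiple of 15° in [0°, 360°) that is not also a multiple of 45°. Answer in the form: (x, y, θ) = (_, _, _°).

(x, y, θ) = (6.5, 7.5, 105°)

Candidates: 54 free-cell centres × 16 headings = 864 poses. Raycast each; keep the one whose scan matches to 4 dp.
  (3.5, 3.5, 195°): beam 1 = 0.5176 ≠ 2.5882 ✗
  (6.5, 7.5, 30°): beam 1 = 2.8868 ≠ 2.5882 ✗
  (8.5, 3.5, 105°): beam 1 = 0.5176 ≠ 2.5882 ✗
  (4.5, 2.5, 105°): beam 1 = 4.6587 ≠ 2.5882 ✗
  …
  (6.5, 7.5, 105°): r_1=2.5882, r_2=1.7321, r_3=3.0000, r_4=5.6940 — all match ✓
Only this pose fits every beam.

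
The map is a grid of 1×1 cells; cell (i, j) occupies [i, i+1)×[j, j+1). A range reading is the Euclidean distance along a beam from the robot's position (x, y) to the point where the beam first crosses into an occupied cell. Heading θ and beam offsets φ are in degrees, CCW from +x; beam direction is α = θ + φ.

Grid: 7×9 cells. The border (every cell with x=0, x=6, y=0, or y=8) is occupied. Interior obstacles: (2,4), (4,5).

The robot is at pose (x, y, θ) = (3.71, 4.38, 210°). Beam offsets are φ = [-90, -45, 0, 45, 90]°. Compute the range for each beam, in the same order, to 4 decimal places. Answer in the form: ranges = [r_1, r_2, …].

ranges = [4.1800, 0.7350, 3.1292, 3.4992, 3.9029]

beam 1: φ=-90°, α=120°
  direction (-0.5000, 0.8660); cell (3,4); t to first gridline: x 1.4200, y 0.7159 (then +2.0000 / +1.1547)
    (3,5) via y @ 0.7159
    (2,5) via x @ 1.4200
    (2,6) via y @ 1.8706
    (2,7) via y @ 3.0253
    (1,7) via x @ 3.4200
    (1,8) via y @ 4.1800  # hit
  → r_1 = 4.1800
beam 2: φ=-45°, α=165°
  direction (-0.9659, 0.2588); cell (3,4); t to first gridline: x 0.7350, y 2.3955 (then +1.0353 / +3.8637)
    (2,4) via x @ 0.7350  # hit
  → r_2 = 0.7350
beam 3: φ=0°, α=210°
  direction (-0.8660, -0.5000); cell (3,4); t to first gridline: x 0.8198, y 0.7600 (then +1.1547 / +2.0000)
    (3,3) via y @ 0.7600
    (2,3) via x @ 0.8198
    (1,3) via x @ 1.9745
    (1,2) via y @ 2.7600
    (0,2) via x @ 3.1292  # hit
  → r_3 = 3.1292
beam 4: φ=45°, α=255°
  direction (-0.2588, -0.9659); cell (3,4); t to first gridline: x 2.7432, y 0.3934 (then +3.8637 / +1.0353)
    (3,3) via y @ 0.3934
    (3,2) via y @ 1.4287
    (3,1) via y @ 2.4640
    (2,1) via x @ 2.7432
    (2,0) via y @ 3.4992  # hit
  → r_4 = 3.4992
beam 5: φ=90°, α=300°
  direction (0.5000, -0.8660); cell (3,4); t to first gridline: x 0.5800, y 0.4388 (then +2.0000 / +1.1547)
    (3,3) via y @ 0.4388
    (4,3) via x @ 0.5800
    (4,2) via y @ 1.5935
    (5,2) via x @ 2.5800
    (5,1) via y @ 2.7482
    (5,0) via y @ 3.9029  # hit
  → r_5 = 3.9029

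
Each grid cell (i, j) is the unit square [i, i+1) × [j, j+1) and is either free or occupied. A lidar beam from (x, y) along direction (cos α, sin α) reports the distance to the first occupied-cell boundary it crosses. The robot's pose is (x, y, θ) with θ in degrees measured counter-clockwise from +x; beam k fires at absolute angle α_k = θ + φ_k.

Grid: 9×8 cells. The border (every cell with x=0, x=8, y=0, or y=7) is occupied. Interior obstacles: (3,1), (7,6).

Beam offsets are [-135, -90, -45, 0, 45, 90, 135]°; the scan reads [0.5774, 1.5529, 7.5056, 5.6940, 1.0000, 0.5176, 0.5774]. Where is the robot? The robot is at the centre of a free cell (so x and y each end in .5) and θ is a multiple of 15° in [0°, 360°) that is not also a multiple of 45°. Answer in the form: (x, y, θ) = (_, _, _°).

The pose lattice has 40·16 = 640 candidates. Test each by forward raycasting.
  (4.5, 1.5, 150°): beam 1 = 3.6235 ≠ 0.5774 ✗
  (7.5, 5.5, 345°): beam 1 = 7.5056 ≠ 0.5774 ✗
  (3.5, 5.5, 300°): beam 1 = 2.5882 ≠ 0.5774 ✗
  …
  (1.5, 1.5, 75°): r_1=0.5774, r_2=1.5529, r_3=7.5056, r_4=5.6940, r_5=1.0000, r_6=0.5176, r_7=0.5774 — all match ✓
Only this pose fits every beam.

(x, y, θ) = (1.5, 1.5, 75°)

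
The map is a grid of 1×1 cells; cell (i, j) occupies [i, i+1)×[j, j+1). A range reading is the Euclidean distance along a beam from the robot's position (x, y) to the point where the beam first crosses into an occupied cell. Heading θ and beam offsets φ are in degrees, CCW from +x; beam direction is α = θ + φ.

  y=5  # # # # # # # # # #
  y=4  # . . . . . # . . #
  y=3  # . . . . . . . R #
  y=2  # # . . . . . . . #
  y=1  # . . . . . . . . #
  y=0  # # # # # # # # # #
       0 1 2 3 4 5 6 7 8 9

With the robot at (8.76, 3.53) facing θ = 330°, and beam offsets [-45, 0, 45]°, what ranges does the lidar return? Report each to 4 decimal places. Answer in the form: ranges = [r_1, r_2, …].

ranges = [0.9273, 0.2771, 0.2485]

beam 1: φ=-45°, α=285°
  dir = (cos 285°, sin 285°) = (0.2588, -0.9659); from cell (8,3)
  next x-line at t=0.9273, next y-line at t=0.5487; Δt_x=3.8637, Δt_y=1.0353
    y: enter (8,2) at t=0.5487
    x: enter (9,2) at t=0.9273 ← occupied
  → r_1 = 0.9273
beam 2: φ=0°, α=330°
  dir = (cos 330°, sin 330°) = (0.8660, -0.5000); from cell (8,3)
  next x-line at t=0.2771, next y-line at t=1.0600; Δt_x=1.1547, Δt_y=2.0000
    x: enter (9,3) at t=0.2771 ← occupied
  → r_2 = 0.2771
beam 3: φ=45°, α=15°
  dir = (cos 15°, sin 15°) = (0.9659, 0.2588); from cell (8,3)
  next x-line at t=0.2485, next y-line at t=1.8159; Δt_x=1.0353, Δt_y=3.8637
    x: enter (9,3) at t=0.2485 ← occupied
  → r_3 = 0.2485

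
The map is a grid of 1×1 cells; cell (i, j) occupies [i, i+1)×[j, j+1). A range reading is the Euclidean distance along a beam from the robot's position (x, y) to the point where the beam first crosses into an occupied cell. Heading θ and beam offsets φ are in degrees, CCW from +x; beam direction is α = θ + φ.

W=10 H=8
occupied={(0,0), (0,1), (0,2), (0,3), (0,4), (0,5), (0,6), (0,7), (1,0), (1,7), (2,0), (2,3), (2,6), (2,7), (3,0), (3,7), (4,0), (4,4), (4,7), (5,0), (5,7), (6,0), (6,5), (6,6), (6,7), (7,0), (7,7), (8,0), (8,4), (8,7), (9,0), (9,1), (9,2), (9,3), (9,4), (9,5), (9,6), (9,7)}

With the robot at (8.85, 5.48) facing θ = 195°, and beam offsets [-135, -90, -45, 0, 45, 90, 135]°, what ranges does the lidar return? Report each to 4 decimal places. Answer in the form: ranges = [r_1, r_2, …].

ranges = [0.3000, 1.5736, 2.1362, 3.9858, 0.5543, 0.4969, 0.1732]

beam 1: φ=-135°, α=60°
  direction (0.5000, 0.8660); cell (8,5); t to first gridline: x 0.3000, y 0.6004 (then +2.0000 / +1.1547)
    (9,5) via x @ 0.3000  # hit
  → r_1 = 0.3000
beam 2: φ=-90°, α=105°
  direction (-0.2588, 0.9659); cell (8,5); t to first gridline: x 3.2841, y 0.5383 (then +3.8637 / +1.0353)
    (8,6) via y @ 0.5383
    (8,7) via y @ 1.5736  # hit
  → r_2 = 1.5736
beam 3: φ=-45°, α=150°
  direction (-0.8660, 0.5000); cell (8,5); t to first gridline: x 0.9815, y 1.0400 (then +1.1547 / +2.0000)
    (7,5) via x @ 0.9815
    (7,6) via y @ 1.0400
    (6,6) via x @ 2.1362  # hit
  → r_3 = 2.1362
beam 4: φ=0°, α=195°
  direction (-0.9659, -0.2588); cell (8,5); t to first gridline: x 0.8800, y 1.8546 (then +1.0353 / +3.8637)
    (7,5) via x @ 0.8800
    (7,4) via y @ 1.8546
    (6,4) via x @ 1.9153
    (5,4) via x @ 2.9505
    (4,4) via x @ 3.9858  # hit
  → r_4 = 3.9858
beam 5: φ=45°, α=240°
  direction (-0.5000, -0.8660); cell (8,5); t to first gridline: x 1.7000, y 0.5543 (then +2.0000 / +1.1547)
    (8,4) via y @ 0.5543  # hit
  → r_5 = 0.5543
beam 6: φ=90°, α=285°
  direction (0.2588, -0.9659); cell (8,5); t to first gridline: x 0.5796, y 0.4969 (then +3.8637 / +1.0353)
    (8,4) via y @ 0.4969  # hit
  → r_6 = 0.4969
beam 7: φ=135°, α=330°
  direction (0.8660, -0.5000); cell (8,5); t to first gridline: x 0.1732, y 0.9600 (then +1.1547 / +2.0000)
    (9,5) via x @ 0.1732  # hit
  → r_7 = 0.1732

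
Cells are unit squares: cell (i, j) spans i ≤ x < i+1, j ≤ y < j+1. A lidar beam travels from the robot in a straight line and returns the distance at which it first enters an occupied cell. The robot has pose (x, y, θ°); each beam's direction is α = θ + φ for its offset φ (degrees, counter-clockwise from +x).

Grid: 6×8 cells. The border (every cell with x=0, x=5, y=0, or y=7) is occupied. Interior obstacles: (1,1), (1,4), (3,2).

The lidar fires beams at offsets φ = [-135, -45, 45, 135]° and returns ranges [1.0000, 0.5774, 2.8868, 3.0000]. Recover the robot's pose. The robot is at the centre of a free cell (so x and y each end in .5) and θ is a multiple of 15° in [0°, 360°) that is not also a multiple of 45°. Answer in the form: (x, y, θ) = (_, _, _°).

(x, y, θ) = (3.5, 6.5, 165°)

Enumerate (i+0.5, j+0.5, θ) over the 21 free cells and 16 admissible headings. For each, cast all 4 beams and compare to the given ranges.
  (2.5, 2.5, 150°): beam 1 = 0.5176 ≠ 1.0000 ✗
  (4.5, 5.5, 75°): beam 3 = 1.7321 ≠ 2.8868 ✗
  (4.5, 4.5, 15°): beam 1 = 1.7321 ≠ 1.0000 ✗
  …
  (3.5, 6.5, 165°): r_1=1.0000, r_2=0.5774, r_3=2.8868, r_4=3.0000 — all match ✓
Unique over the lattice → pose = (3.5, 6.5, 165°).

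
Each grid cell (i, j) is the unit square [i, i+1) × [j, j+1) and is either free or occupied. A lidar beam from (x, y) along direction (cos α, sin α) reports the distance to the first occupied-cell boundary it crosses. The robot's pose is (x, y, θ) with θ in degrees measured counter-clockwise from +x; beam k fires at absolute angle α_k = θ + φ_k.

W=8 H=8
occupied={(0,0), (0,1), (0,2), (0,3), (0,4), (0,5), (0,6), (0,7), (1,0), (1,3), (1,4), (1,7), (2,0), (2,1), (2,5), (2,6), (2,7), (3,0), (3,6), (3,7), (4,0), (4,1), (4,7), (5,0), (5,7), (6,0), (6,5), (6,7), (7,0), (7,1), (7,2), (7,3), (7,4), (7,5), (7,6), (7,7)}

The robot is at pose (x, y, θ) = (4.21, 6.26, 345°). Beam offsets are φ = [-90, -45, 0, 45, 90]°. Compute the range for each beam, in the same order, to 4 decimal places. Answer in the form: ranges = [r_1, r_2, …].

beam 1: φ=-90°, α=255°
  direction (-0.2588, -0.9659); cell (4,6); t to first gridline: x 0.8114, y 0.2692 (then +3.8637 / +1.0353)
    (4,5) via y @ 0.2692
    (3,5) via x @ 0.8114
    (3,4) via y @ 1.3044
    (3,3) via y @ 2.3397
    (3,2) via y @ 3.3750
    (3,1) via y @ 4.4103
    (2,1) via x @ 4.6751  # hit
  → r_1 = 4.6751
beam 2: φ=-45°, α=300°
  direction (0.5000, -0.8660); cell (4,6); t to first gridline: x 1.5800, y 0.3002 (then +2.0000 / +1.1547)
    (4,5) via y @ 0.3002
    (4,4) via y @ 1.4549
    (5,4) via x @ 1.5800
    (5,3) via y @ 2.6096
    (6,3) via x @ 3.5800
    (6,2) via y @ 3.7643
    (6,1) via y @ 4.9190
    (7,1) via x @ 5.5800  # hit
  → r_2 = 5.5800
beam 3: φ=0°, α=345°
  direction (0.9659, -0.2588); cell (4,6); t to first gridline: x 0.8179, y 1.0046 (then +1.0353 / +3.8637)
    (5,6) via x @ 0.8179
    (5,5) via y @ 1.0046
    (6,5) via x @ 1.8531  # hit
  → r_3 = 1.8531
beam 4: φ=45°, α=30°
  direction (0.8660, 0.5000); cell (4,6); t to first gridline: x 0.9122, y 1.4800 (then +1.1547 / +2.0000)
    (5,6) via x @ 0.9122
    (5,7) via y @ 1.4800  # hit
  → r_4 = 1.4800
beam 5: φ=90°, α=75°
  direction (0.2588, 0.9659); cell (4,6); t to first gridline: x 3.0523, y 0.7661 (then +3.8637 / +1.0353)
    (4,7) via y @ 0.7661  # hit
  → r_5 = 0.7661

ranges = [4.6751, 5.5800, 1.8531, 1.4800, 0.7661]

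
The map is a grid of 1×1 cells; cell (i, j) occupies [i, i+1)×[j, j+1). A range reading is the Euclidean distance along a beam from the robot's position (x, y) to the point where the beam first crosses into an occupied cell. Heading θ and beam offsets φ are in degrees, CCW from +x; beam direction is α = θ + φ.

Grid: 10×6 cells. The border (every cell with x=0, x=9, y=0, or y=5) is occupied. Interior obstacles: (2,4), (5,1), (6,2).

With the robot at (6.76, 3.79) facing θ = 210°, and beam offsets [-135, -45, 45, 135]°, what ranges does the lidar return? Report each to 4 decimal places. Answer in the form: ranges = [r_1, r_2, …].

beam 1: φ=-135°, α=75°
  cosα=0.2588 sinα=0.9659 | (6,3) | tMaxX 0.9273 tMaxY 0.2174 | tΔX 3.8637 tΔY 1.0353
    t=0.2174 [y] (6,4)
    t=0.9273 [x] (7,4)
    t=1.2527 [y] (7,5) — stop
  → r_1 = 1.2527
beam 2: φ=-45°, α=165°
  cosα=-0.9659 sinα=0.2588 | (6,3) | tMaxX 0.7868 tMaxY 0.8114 | tΔX 1.0353 tΔY 3.8637
    t=0.7868 [x] (5,3)
    t=0.8114 [y] (5,4)
    t=1.8221 [x] (4,4)
    t=2.8574 [x] (3,4)
    t=3.8926 [x] (2,4) — stop
  → r_2 = 3.8926
beam 3: φ=45°, α=255°
  cosα=-0.2588 sinα=-0.9659 | (6,3) | tMaxX 2.9364 tMaxY 0.8179 | tΔX 3.8637 tΔY 1.0353
    t=0.8179 [y] (6,2) — stop
  → r_3 = 0.8179
beam 4: φ=135°, α=345°
  cosα=0.9659 sinα=-0.2588 | (6,3) | tMaxX 0.2485 tMaxY 3.0523 | tΔX 1.0353 tΔY 3.8637
    t=0.2485 [x] (7,3)
    t=1.2837 [x] (8,3)
    t=2.3190 [x] (9,3) — stop
  → r_4 = 2.3190

ranges = [1.2527, 3.8926, 0.8179, 2.3190]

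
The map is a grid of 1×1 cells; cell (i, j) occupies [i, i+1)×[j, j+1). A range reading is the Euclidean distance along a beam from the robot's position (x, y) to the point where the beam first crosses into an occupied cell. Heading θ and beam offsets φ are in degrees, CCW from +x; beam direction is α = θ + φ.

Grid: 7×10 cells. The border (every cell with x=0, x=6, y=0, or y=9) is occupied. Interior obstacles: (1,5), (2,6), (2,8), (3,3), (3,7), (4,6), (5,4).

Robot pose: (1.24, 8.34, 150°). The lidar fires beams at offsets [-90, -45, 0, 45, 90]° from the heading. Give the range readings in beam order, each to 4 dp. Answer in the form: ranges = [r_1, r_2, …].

ranges = [0.7621, 0.6833, 0.2771, 0.2485, 0.4800]

beam 1: φ=-90°, α=60°
  cosα=0.5000 sinα=0.8660 | (1,8) | tMaxX 1.5200 tMaxY 0.7621 | tΔX 2.0000 tΔY 1.1547
    t=0.7621 [y] (1,9) — stop
  → r_1 = 0.7621
beam 2: φ=-45°, α=105°
  cosα=-0.2588 sinα=0.9659 | (1,8) | tMaxX 0.9273 tMaxY 0.6833 | tΔX 3.8637 tΔY 1.0353
    t=0.6833 [y] (1,9) — stop
  → r_2 = 0.6833
beam 3: φ=0°, α=150°
  cosα=-0.8660 sinα=0.5000 | (1,8) | tMaxX 0.2771 tMaxY 1.3200 | tΔX 1.1547 tΔY 2.0000
    t=0.2771 [x] (0,8) — stop
  → r_3 = 0.2771
beam 4: φ=45°, α=195°
  cosα=-0.9659 sinα=-0.2588 | (1,8) | tMaxX 0.2485 tMaxY 1.3137 | tΔX 1.0353 tΔY 3.8637
    t=0.2485 [x] (0,8) — stop
  → r_4 = 0.2485
beam 5: φ=90°, α=240°
  cosα=-0.5000 sinα=-0.8660 | (1,8) | tMaxX 0.4800 tMaxY 0.3926 | tΔX 2.0000 tΔY 1.1547
    t=0.3926 [y] (1,7)
    t=0.4800 [x] (0,7) — stop
  → r_5 = 0.4800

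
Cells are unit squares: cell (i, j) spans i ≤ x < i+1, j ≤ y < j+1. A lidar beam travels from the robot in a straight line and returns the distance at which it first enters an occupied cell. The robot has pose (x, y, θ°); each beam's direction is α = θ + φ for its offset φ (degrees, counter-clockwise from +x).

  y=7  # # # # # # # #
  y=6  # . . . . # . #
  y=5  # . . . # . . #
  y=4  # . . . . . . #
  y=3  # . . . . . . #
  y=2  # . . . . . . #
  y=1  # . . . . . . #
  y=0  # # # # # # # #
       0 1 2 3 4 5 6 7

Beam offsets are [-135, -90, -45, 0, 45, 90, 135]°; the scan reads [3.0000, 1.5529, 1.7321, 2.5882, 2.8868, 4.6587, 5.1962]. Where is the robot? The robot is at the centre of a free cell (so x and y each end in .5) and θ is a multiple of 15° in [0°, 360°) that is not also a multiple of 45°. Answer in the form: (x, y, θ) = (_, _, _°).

(x, y, θ) = (2.5, 3.5, 255°)

The pose lattice has 34·16 = 544 candidates. Test each by forward raycasting.
  (4.5, 3.5, 285°): beam 1 = 4.0415 ≠ 3.0000 ✗
  (3.5, 1.5, 285°): beam 1 = 2.8868 ≠ 3.0000 ✗
  (6.5, 2.5, 195°): beam 1 = 1.0000 ≠ 3.0000 ✗
  …
  (2.5, 3.5, 255°): r_1=3.0000, r_2=1.5529, r_3=1.7321, r_4=2.5882, r_5=2.8868, r_6=4.6587, r_7=5.1962 — all match ✓
Unique over the lattice → pose = (2.5, 3.5, 255°).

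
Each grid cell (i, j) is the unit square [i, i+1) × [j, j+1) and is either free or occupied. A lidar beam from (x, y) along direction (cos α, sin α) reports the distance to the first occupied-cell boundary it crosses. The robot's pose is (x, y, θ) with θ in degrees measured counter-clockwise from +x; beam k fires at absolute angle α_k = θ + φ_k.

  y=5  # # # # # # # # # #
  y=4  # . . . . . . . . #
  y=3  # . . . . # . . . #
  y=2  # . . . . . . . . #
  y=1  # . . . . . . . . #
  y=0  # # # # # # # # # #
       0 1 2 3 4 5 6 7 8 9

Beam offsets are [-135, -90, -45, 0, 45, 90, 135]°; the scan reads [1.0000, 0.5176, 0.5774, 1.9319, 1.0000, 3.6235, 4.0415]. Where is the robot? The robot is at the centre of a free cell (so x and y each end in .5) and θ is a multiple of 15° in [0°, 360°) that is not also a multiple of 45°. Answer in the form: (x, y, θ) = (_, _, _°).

(x, y, θ) = (6.5, 4.5, 165°)

The pose lattice has 31·16 = 496 candidates. Test each by forward raycasting.
  (7.5, 4.5, 165°): beam 5 = 1.7321 ≠ 1.0000 ✗
  (6.5, 1.5, 165°): beam 1 = 2.8868 ≠ 1.0000 ✗
  (3.5, 1.5, 75°): beam 1 = 0.5774 ≠ 1.0000 ✗
  (2.5, 4.5, 150°): beam 1 = 1.9319 ≠ 1.0000 ✗
  …
  (6.5, 4.5, 165°): r_1=1.0000, r_2=0.5176, r_3=0.5774, r_4=1.9319, r_5=1.0000, r_6=3.6235, r_7=4.0415 — all match ✓
Unique over the lattice → pose = (6.5, 4.5, 165°).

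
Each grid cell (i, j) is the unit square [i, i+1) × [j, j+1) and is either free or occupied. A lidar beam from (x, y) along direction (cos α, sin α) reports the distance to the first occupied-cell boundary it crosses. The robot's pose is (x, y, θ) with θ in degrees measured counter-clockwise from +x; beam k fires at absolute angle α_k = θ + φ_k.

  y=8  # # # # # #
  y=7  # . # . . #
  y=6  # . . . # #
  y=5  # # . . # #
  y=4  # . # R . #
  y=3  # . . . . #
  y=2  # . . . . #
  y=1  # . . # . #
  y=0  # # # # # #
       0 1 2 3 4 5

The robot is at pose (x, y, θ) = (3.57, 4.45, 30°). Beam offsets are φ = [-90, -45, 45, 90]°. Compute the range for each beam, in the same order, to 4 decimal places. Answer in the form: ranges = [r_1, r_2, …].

beam 1: φ=-90°, α=300°
  cosα=0.5000 sinα=-0.8660 | (3,4) | tMaxX 0.8600 tMaxY 0.5196 | tΔX 2.0000 tΔY 1.1547
    t=0.5196 [y] (3,3)
    t=0.8600 [x] (4,3)
    t=1.6743 [y] (4,2)
    t=2.8290 [y] (4,1)
    t=2.8600 [x] (5,1) — stop
  → r_1 = 2.8600
beam 2: φ=-45°, α=345°
  cosα=0.9659 sinα=-0.2588 | (3,4) | tMaxX 0.4452 tMaxY 1.7387 | tΔX 1.0353 tΔY 3.8637
    t=0.4452 [x] (4,4)
    t=1.4804 [x] (5,4) — stop
  → r_2 = 1.4804
beam 3: φ=45°, α=75°
  cosα=0.2588 sinα=0.9659 | (3,4) | tMaxX 1.6614 tMaxY 0.5694 | tΔX 3.8637 tΔY 1.0353
    t=0.5694 [y] (3,5)
    t=1.6047 [y] (3,6)
    t=1.6614 [x] (4,6) — stop
  → r_3 = 1.6614
beam 4: φ=90°, α=120°
  cosα=-0.5000 sinα=0.8660 | (3,4) | tMaxX 1.1400 tMaxY 0.6351 | tΔX 2.0000 tΔY 1.1547
    t=0.6351 [y] (3,5)
    t=1.1400 [x] (2,5)
    t=1.7898 [y] (2,6)
    t=2.9445 [y] (2,7) — stop
  → r_4 = 2.9445

ranges = [2.8600, 1.4804, 1.6614, 2.9445]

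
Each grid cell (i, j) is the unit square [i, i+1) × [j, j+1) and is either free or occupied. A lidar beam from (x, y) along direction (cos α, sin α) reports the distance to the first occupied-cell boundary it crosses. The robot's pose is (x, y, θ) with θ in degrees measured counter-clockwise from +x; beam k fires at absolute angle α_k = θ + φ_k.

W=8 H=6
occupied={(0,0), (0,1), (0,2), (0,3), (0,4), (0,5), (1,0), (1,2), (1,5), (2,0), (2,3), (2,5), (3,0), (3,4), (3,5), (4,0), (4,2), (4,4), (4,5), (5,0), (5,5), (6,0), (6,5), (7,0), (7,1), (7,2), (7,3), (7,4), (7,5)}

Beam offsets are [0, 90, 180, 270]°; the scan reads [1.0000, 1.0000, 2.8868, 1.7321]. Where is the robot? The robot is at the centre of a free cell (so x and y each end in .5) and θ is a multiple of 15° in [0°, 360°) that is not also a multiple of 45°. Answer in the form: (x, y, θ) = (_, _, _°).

The pose lattice has 19·16 = 304 candidates. Test each by forward raycasting.
  (3.5, 1.5, 150°): beam 1 = 1.7321 ≠ 1.0000 ✗
  (2.5, 2.5, 345°): beam 1 = 1.5529 ≠ 1.0000 ✗
  (1.5, 3.5, 345°): beam 1 = 0.5176 ≠ 1.0000 ✗
  (3.5, 1.5, 195°): beam 1 = 1.9319 ≠ 1.0000 ✗
  …
  (5.5, 3.5, 120°): r_1=1.0000, r_2=1.0000, r_3=2.8868, r_4=1.7321 — all match ✓
Only this pose fits every beam.

(x, y, θ) = (5.5, 3.5, 120°)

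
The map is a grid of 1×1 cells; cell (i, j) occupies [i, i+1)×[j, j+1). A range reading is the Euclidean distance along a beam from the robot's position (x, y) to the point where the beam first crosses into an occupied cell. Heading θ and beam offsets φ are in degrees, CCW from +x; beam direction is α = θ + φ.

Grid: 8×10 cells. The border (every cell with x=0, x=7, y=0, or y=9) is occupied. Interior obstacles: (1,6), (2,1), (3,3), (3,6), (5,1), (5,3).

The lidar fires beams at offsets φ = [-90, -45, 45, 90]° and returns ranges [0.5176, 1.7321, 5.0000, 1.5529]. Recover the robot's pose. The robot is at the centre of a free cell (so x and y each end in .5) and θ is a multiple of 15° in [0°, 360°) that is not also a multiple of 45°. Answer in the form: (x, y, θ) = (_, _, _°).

(x, y, θ) = (3.5, 5.5, 195°)

The pose lattice has 42·16 = 672 candidates. Test each by forward raycasting.
  (5.5, 6.5, 165°): beam 1 = 2.5882 ≠ 0.5176 ✗
  (3.5, 2.5, 345°): beam 1 = 1.5529 ≠ 0.5176 ✗
  (6.5, 1.5, 75°): beam 2 = 0.5774 ≠ 1.7321 ✗
  (5.5, 2.5, 105°): beam 1 = 1.5529 ≠ 0.5176 ✗
  …
  (3.5, 5.5, 195°): r_1=0.5176, r_2=1.7321, r_3=5.0000, r_4=1.5529 — all match ✓
No second candidate reproduces the full scan.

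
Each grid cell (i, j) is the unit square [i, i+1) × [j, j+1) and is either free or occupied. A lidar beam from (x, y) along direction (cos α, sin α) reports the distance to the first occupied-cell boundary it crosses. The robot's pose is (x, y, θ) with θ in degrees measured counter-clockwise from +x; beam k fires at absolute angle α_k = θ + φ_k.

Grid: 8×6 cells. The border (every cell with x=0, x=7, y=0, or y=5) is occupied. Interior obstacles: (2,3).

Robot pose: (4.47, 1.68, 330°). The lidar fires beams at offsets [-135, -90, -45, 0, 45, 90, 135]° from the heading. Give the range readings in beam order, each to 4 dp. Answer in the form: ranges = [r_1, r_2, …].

ranges = [2.6273, 0.7852, 0.7040, 1.3600, 2.6192, 3.8336, 3.4371]

beam 1: φ=-135°, α=195°
  direction (-0.9659, -0.2588); cell (4,1); t to first gridline: x 0.4866, y 2.6273 (then +1.0353 / +3.8637)
    (3,1) via x @ 0.4866
    (2,1) via x @ 1.5219
    (1,1) via x @ 2.5571
    (1,0) via y @ 2.6273  # hit
  → r_1 = 2.6273
beam 2: φ=-90°, α=240°
  direction (-0.5000, -0.8660); cell (4,1); t to first gridline: x 0.9400, y 0.7852 (then +2.0000 / +1.1547)
    (4,0) via y @ 0.7852  # hit
  → r_2 = 0.7852
beam 3: φ=-45°, α=285°
  direction (0.2588, -0.9659); cell (4,1); t to first gridline: x 2.0478, y 0.7040 (then +3.8637 / +1.0353)
    (4,0) via y @ 0.7040  # hit
  → r_3 = 0.7040
beam 4: φ=0°, α=330°
  direction (0.8660, -0.5000); cell (4,1); t to first gridline: x 0.6120, y 1.3600 (then +1.1547 / +2.0000)
    (5,1) via x @ 0.6120
    (5,0) via y @ 1.3600  # hit
  → r_4 = 1.3600
beam 5: φ=45°, α=15°
  direction (0.9659, 0.2588); cell (4,1); t to first gridline: x 0.5487, y 1.2364 (then +1.0353 / +3.8637)
    (5,1) via x @ 0.5487
    (5,2) via y @ 1.2364
    (6,2) via x @ 1.5840
    (7,2) via x @ 2.6192  # hit
  → r_5 = 2.6192
beam 6: φ=90°, α=60°
  direction (0.5000, 0.8660); cell (4,1); t to first gridline: x 1.0600, y 0.3695 (then +2.0000 / +1.1547)
    (4,2) via y @ 0.3695
    (5,2) via x @ 1.0600
    (5,3) via y @ 1.5242
    (5,4) via y @ 2.6789
    (6,4) via x @ 3.0600
    (6,5) via y @ 3.8336  # hit
  → r_6 = 3.8336
beam 7: φ=135°, α=105°
  direction (-0.2588, 0.9659); cell (4,1); t to first gridline: x 1.8159, y 0.3313 (then +3.8637 / +1.0353)
    (4,2) via y @ 0.3313
    (4,3) via y @ 1.3666
    (3,3) via x @ 1.8159
    (3,4) via y @ 2.4018
    (3,5) via y @ 3.4371  # hit
  → r_7 = 3.4371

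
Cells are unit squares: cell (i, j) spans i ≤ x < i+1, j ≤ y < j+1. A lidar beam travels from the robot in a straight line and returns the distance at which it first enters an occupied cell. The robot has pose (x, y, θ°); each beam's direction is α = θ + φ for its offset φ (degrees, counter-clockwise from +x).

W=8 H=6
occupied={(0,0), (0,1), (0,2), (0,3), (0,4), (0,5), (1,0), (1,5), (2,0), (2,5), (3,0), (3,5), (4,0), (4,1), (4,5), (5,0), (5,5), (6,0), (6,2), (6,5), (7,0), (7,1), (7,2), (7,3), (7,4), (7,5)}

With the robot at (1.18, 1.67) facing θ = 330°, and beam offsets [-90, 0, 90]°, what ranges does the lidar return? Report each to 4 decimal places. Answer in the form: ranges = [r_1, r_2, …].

beam 1: φ=-90°, α=240°
  cosα=-0.5000 sinα=-0.8660 | (1,1) | tMaxX 0.3600 tMaxY 0.7736 | tΔX 2.0000 tΔY 1.1547
    t=0.3600 [x] (0,1) — stop
  → r_1 = 0.3600
beam 2: φ=0°, α=330°
  cosα=0.8660 sinα=-0.5000 | (1,1) | tMaxX 0.9469 tMaxY 1.3400 | tΔX 1.1547 tΔY 2.0000
    t=0.9469 [x] (2,1)
    t=1.3400 [y] (2,0) — stop
  → r_2 = 1.3400
beam 3: φ=90°, α=60°
  cosα=0.5000 sinα=0.8660 | (1,1) | tMaxX 1.6400 tMaxY 0.3811 | tΔX 2.0000 tΔY 1.1547
    t=0.3811 [y] (1,2)
    t=1.5358 [y] (1,3)
    t=1.6400 [x] (2,3)
    t=2.6905 [y] (2,4)
    t=3.6400 [x] (3,4)
    t=3.8452 [y] (3,5) — stop
  → r_3 = 3.8452

ranges = [0.3600, 1.3400, 3.8452]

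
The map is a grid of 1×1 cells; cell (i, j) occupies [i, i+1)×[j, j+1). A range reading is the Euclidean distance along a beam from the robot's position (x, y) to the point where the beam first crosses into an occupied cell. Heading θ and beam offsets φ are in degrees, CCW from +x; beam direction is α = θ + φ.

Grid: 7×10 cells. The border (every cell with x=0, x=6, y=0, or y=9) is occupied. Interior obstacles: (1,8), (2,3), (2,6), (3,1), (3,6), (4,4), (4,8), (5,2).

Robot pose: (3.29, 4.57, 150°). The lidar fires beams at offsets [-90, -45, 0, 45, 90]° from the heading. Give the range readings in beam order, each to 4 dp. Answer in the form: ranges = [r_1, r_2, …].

beam 1: φ=-90°, α=60°
  d=(0.5000,0.8660)  start (3,4)  tX=1.4200 tY=0.4965  stride 1/|dx|=2.0000 1/|dy|=1.1547
    cross y-line → (3,5), t=0.4965
    cross x-line → (4,5), t=1.4200
    cross y-line → (4,6), t=1.6512
    cross y-line → (4,7), t=2.8059
    cross x-line → (5,7), t=3.4200
    cross y-line → (5,8), t=3.9606
    cross y-line → (5,9), t=5.1153 (wall)
  → r_1 = 5.1153
beam 2: φ=-45°, α=105°
  d=(-0.2588,0.9659)  start (3,4)  tX=1.1205 tY=0.4452  stride 1/|dx|=3.8637 1/|dy|=1.0353
    cross y-line → (3,5), t=0.4452
    cross x-line → (2,5), t=1.1205
    cross y-line → (2,6), t=1.4804 (wall)
  → r_2 = 1.4804
beam 3: φ=0°, α=150°
  d=(-0.8660,0.5000)  start (3,4)  tX=0.3349 tY=0.8600  stride 1/|dx|=1.1547 1/|dy|=2.0000
    cross x-line → (2,4), t=0.3349
    cross y-line → (2,5), t=0.8600
    cross x-line → (1,5), t=1.4896
    cross x-line → (0,5), t=2.6443 (wall)
  → r_3 = 2.6443
beam 4: φ=45°, α=195°
  d=(-0.9659,-0.2588)  start (3,4)  tX=0.3002 tY=2.2023  stride 1/|dx|=1.0353 1/|dy|=3.8637
    cross x-line → (2,4), t=0.3002
    cross x-line → (1,4), t=1.3355
    cross y-line → (1,3), t=2.2023
    cross x-line → (0,3), t=2.3708 (wall)
  → r_4 = 2.3708
beam 5: φ=90°, α=240°
  d=(-0.5000,-0.8660)  start (3,4)  tX=0.5800 tY=0.6582  stride 1/|dx|=2.0000 1/|dy|=1.1547
    cross x-line → (2,4), t=0.5800
    cross y-line → (2,3), t=0.6582 (wall)
  → r_5 = 0.6582

ranges = [5.1153, 1.4804, 2.6443, 2.3708, 0.6582]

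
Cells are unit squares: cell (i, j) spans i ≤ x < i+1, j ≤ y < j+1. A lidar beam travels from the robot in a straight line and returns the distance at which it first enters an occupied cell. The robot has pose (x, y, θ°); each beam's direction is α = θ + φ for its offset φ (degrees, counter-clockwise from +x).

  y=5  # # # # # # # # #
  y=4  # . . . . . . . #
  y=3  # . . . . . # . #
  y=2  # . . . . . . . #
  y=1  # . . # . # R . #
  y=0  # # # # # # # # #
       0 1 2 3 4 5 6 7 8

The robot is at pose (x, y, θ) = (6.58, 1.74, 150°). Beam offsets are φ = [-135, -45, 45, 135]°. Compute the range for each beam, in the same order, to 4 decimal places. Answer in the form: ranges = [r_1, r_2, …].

beam 1: φ=-135°, α=15°
  direction (0.9659, 0.2588); cell (6,1); t to first gridline: x 0.4348, y 1.0046 (then +1.0353 / +3.8637)
    (7,1) via x @ 0.4348
    (7,2) via y @ 1.0046
    (8,2) via x @ 1.4701  # hit
  → r_1 = 1.4701
beam 2: φ=-45°, α=105°
  direction (-0.2588, 0.9659); cell (6,1); t to first gridline: x 2.2409, y 0.2692 (then +3.8637 / +1.0353)
    (6,2) via y @ 0.2692
    (6,3) via y @ 1.3044  # hit
  → r_2 = 1.3044
beam 3: φ=45°, α=195°
  direction (-0.9659, -0.2588); cell (6,1); t to first gridline: x 0.6005, y 2.8591 (then +1.0353 / +3.8637)
    (5,1) via x @ 0.6005  # hit
  → r_3 = 0.6005
beam 4: φ=135°, α=285°
  direction (0.2588, -0.9659); cell (6,1); t to first gridline: x 1.6228, y 0.7661 (then +3.8637 / +1.0353)
    (6,0) via y @ 0.7661  # hit
  → r_4 = 0.7661

ranges = [1.4701, 1.3044, 0.6005, 0.7661]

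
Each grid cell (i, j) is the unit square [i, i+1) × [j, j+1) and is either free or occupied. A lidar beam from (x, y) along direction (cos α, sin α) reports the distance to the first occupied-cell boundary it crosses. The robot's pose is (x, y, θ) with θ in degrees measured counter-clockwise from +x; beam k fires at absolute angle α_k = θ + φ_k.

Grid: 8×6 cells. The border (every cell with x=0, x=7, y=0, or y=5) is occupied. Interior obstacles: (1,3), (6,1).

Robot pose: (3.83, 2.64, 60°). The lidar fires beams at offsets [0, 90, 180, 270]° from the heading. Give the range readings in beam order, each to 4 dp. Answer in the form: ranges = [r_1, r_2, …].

beam 1: φ=0°, α=60°
  direction (0.5000, 0.8660); cell (3,2); t to first gridline: x 0.3400, y 0.4157 (then +2.0000 / +1.1547)
    (4,2) via x @ 0.3400
    (4,3) via y @ 0.4157
    (4,4) via y @ 1.5704
    (5,4) via x @ 2.3400
    (5,5) via y @ 2.7251  # hit
  → r_1 = 2.7251
beam 2: φ=90°, α=150°
  direction (-0.8660, 0.5000); cell (3,2); t to first gridline: x 0.9584, y 0.7200 (then +1.1547 / +2.0000)
    (3,3) via y @ 0.7200
    (2,3) via x @ 0.9584
    (1,3) via x @ 2.1131  # hit
  → r_2 = 2.1131
beam 3: φ=180°, α=240°
  direction (-0.5000, -0.8660); cell (3,2); t to first gridline: x 1.6600, y 0.7390 (then +2.0000 / +1.1547)
    (3,1) via y @ 0.7390
    (2,1) via x @ 1.6600
    (2,0) via y @ 1.8937  # hit
  → r_3 = 1.8937
beam 4: φ=270°, α=330°
  direction (0.8660, -0.5000); cell (3,2); t to first gridline: x 0.1963, y 1.2800 (then +1.1547 / +2.0000)
    (4,2) via x @ 0.1963
    (4,1) via y @ 1.2800
    (5,1) via x @ 1.3510
    (6,1) via x @ 2.5057  # hit
  → r_4 = 2.5057

ranges = [2.7251, 2.1131, 1.8937, 2.5057]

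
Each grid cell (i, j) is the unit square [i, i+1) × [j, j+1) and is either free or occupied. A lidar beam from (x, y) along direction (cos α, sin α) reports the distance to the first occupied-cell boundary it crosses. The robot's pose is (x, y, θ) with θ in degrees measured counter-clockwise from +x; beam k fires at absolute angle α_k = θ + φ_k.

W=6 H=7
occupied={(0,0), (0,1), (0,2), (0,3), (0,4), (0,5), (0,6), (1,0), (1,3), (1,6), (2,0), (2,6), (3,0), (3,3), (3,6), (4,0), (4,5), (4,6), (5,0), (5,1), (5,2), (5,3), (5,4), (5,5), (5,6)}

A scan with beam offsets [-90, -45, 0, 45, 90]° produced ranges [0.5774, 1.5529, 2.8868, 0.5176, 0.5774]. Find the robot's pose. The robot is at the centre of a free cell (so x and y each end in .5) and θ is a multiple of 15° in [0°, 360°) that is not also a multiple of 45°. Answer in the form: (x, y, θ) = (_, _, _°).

(x, y, θ) = (4.5, 3.5, 120°)

Candidates: 17 free-cell centres × 16 headings = 272 poses. Raycast each; keep the one whose scan matches to 4 dp.
  (2.5, 2.5, 300°): beam 1 = 1.7321 ≠ 0.5774 ✗
  (3.5, 2.5, 165°): beam 1 = 0.5176 ≠ 0.5774 ✗
  (4.5, 4.5, 30°): beam 1 = 1.0000 ≠ 0.5774 ✗
  (1.5, 5.5, 255°): beam 1 = 0.5176 ≠ 0.5774 ✗
  …
  (4.5, 3.5, 120°): r_1=0.5774, r_2=1.5529, r_3=2.8868, r_4=0.5176, r_5=0.5774 — all match ✓
Only this pose fits every beam.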